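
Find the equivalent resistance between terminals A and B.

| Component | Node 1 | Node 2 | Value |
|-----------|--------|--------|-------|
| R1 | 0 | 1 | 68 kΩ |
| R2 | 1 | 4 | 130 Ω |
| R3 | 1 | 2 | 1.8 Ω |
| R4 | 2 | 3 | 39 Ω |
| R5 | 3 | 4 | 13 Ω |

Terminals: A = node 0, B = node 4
Reduce the network between node 0 (A) and node 4 (B) by series/parallel combination:
  Rs1 = R3 + R4 (series, joined only at node 2) = 1.8 + 39 = 40.8 Ω
  Rs2 = R5 + Rs1 (series, joined only at node 3) = 13 + 40.8 = 53.8 Ω
  Rp1 = R2 ‖ Rs2 (parallel, both between nodes 1 and 4) = 1/(1/130 + 1/53.8) = 38.05 Ω
  Rs3 = R1 + Rp1 (series, joined only at node 1) = 68000 + 38.05 = 68040 Ω
R_eq = 68.04 kΩ

Final answer: 68.04 kΩ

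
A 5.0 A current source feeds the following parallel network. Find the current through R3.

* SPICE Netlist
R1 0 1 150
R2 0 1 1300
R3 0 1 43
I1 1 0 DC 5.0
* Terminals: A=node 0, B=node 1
All resistors sit directly between nodes 0 and 1, so they are in parallel and share one voltage V; the full source current 5 A splits among them.
1/R_par = 1/150 + 1/1300 + 1/43 = 0.03069 S  =>  R_par = 32.58 Ω
V = I × R_par = 5 × 32.58 = 162.9 V
I_R3 = V/R3 = 162.9/43 = 3.789 A

Final answer: 3.789 A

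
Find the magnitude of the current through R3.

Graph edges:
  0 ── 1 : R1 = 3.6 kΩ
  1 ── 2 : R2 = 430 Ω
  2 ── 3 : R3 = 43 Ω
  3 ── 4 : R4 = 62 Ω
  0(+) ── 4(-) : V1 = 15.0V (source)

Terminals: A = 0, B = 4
Nodal analysis, taking node 4 as the 0 V reference.
Source V1 fixes V_0 = 15 V.
KCL at each unknown node (sum of currents leaving = 0; resistances in Ω):
  Node 1: (V_1 - 15)/3600 + (V_1 - V_2)/430 = 0
  Node 2: (V_2 - V_1)/430 + (V_2 - V_3)/43 = 0
  Node 3: (V_3 - V_2)/43 + (V_3 - 0)/62 = 0
Collecting terms (coefficients in siemens):
  0.002603·V_1 - 0.002326·V_2 = 0.004167
  0.02558·V_2 - 0.002326·V_1 - 0.02326·V_3 = 0
  0.03938·V_3 - 0.02326·V_2 = 0
Solving these 3 simultaneous equations (Gaussian elimination) gives:
  V_1 = 1.941 V, V_2 = 0.3809 V, V_3 = 0.2249 V
I_R3 = (V_2 - V_3)/R3 = (0.3809 - 0.2249)/43 = 0.003628 A
|I_R3| = 0.003628 A

Final answer: |I_R3| = 0.003628 A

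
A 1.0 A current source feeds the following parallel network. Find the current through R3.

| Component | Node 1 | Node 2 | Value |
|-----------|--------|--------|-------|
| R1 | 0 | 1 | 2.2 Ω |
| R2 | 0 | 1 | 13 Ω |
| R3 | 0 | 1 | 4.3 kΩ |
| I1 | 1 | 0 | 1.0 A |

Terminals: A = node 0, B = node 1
All resistors sit directly between nodes 0 and 1, so they are in parallel and share one voltage V; the full source current 1 A splits among them.
1/R_par = 1/2.2 + 1/13 + 1/4300 = 0.5317 S  =>  R_par = 1.881 Ω
V = I × R_par = 1 × 1.881 = 1.881 V
I_R3 = V/R3 = 1.881/4300 = 0.0004374 A

Final answer: 0.0004374 A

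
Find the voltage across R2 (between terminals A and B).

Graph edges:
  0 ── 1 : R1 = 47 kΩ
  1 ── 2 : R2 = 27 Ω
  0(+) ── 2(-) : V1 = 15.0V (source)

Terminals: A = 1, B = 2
R1 and R2 are in series across V1 (node 0 → node 1 → node 2), and the output A–B is taken across R2, so this is a voltage divider.
Series current: I = V1/(R1 + R2) = 15/(47000 + 27) = 15/47030 = 0.000319 A
V_R2 = I × R2 = V1 × R2/(R1 + R2) = 15 × 27/47030 = 0.008612 V

Final answer: 0.008612 V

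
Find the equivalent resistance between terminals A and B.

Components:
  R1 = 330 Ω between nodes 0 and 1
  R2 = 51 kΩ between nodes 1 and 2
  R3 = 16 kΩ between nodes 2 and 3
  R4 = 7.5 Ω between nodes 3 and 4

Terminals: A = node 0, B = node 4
Reduce the network between node 0 (A) and node 4 (B) by series/parallel combination:
  Rs1 = R1 + R2 (series, joined only at node 1) = 330 + 51000 = 51330 Ω
  Rs2 = R3 + Rs1 (series, joined only at node 2) = 16000 + 51330 = 67330 Ω
  Rs3 = R4 + Rs2 (series, joined only at node 3) = 7.5 + 67330 = 67340 Ω
R_eq = 67.34 kΩ

Final answer: 67.34 kΩ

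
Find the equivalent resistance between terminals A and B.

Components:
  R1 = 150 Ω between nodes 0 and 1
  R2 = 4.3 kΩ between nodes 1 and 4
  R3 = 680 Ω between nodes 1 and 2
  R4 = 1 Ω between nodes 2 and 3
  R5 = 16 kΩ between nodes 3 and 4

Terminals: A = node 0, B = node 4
Reduce the network between node 0 (A) and node 4 (B) by series/parallel combination:
  Rs1 = R3 + R4 (series, joined only at node 2) = 680 + 1 = 681 Ω
  Rs2 = R5 + Rs1 (series, joined only at node 3) = 16000 + 681 = 16680 Ω
  Rp1 = R2 ‖ Rs2 (parallel, both between nodes 1 and 4) = 1/(1/4300 + 1/16680) = 3419 Ω
  Rs3 = R1 + Rp1 (series, joined only at node 1) = 150 + 3419 = 3569 Ω
R_eq = 3.569 kΩ

Final answer: 3.569 kΩ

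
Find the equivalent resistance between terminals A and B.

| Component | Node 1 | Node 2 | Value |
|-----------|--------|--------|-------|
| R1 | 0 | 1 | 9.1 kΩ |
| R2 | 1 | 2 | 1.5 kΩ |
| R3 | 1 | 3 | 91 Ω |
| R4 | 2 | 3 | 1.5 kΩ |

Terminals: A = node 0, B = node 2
Reduce the network between node 0 (A) and node 2 (B) by series/parallel combination:
  Rs1 = R3 + R4 (series, joined only at node 3) = 91 + 1500 = 1591 Ω
  Rp1 = R2 ‖ Rs1 (parallel, both between nodes 1 and 2) = 1/(1/1500 + 1/1591) = 772.1 Ω
  Rs2 = R1 + Rp1 (series, joined only at node 1) = 9100 + 772.1 = 9872 Ω
R_eq = 9.872 kΩ

Final answer: 9.872 kΩ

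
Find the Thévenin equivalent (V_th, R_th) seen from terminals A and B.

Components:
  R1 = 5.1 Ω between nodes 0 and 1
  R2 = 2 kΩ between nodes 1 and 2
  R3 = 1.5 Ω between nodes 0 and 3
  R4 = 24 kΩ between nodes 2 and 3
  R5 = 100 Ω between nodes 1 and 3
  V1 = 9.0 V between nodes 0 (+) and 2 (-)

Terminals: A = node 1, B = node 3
Step 1 — V_th is the open-circuit voltage V_A - V_B (nothing connected across the terminals).
Nodal analysis, taking node 2 as the 0 V reference.
Source V1 fixes V_0 = 9 V.
KCL at each unknown node (sum of currents leaving = 0; resistances in Ω):
  Node 1: (V_1 - 9)/5.1 + (V_1 - 0)/2000 + (V_1 - V_3)/100 = 0
  Node 3: (V_3 - 9)/1.5 + (V_3 - 0)/24000 + (V_3 - V_1)/100 = 0
Collecting terms (coefficients in siemens):
  0.2066·V_1 - 0.01·V_3 = 1.765
  0.6767·V_3 - 0.01·V_1 = 6
Determinant D = (0.2066)(0.6767) - (-0.01)(-0.01) = 0.1397
V_1 = [(1.765)(0.6767) - (-0.01)(6)]/D = 8.978 V
V_3 = [(0.2066)(6) - (1.765)(-0.01)]/D = 8.999 V
V_th = V_1 - V_3 = 8.978 - 8.999 = -0.02095 V
Step 2 — R_th: zero the source — replace V1 by a short circuit (node 2 merges into node 0) — and find the resistance seen between A (node 1) and B (node 3).
Reduce the network between node 1 (A) and node 3 (B) by series/parallel combination:
  Rp1 = R1 ‖ R2 (parallel, both between nodes 0 and 1) = 1/(1/5.1 + 1/2000) = 5.087 Ω
  Rp2 = R3 ‖ R4 (parallel, both between nodes 0 and 3) = 1/(1/1.5 + 1/24000) = 1.5 Ω
  Rs1 = Rp1 + Rp2 (series, joined only at node 0) = 5.087 + 1.5 = 6.587 Ω
  Rp3 = R5 ‖ Rs1 (parallel, both between nodes 1 and 3) = 1/(1/100 + 1/6.587) = 6.18 Ω
R_th = 6.18 Ω

Final answer: V_th = -0.02095 V, R_th = 6.18 Ω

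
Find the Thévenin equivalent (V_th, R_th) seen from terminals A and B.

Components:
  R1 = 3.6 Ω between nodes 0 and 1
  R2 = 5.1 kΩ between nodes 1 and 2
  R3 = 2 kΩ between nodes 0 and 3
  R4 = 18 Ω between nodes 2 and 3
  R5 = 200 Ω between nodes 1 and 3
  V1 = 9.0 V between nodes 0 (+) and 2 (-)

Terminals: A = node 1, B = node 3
Step 1 — V_th is the open-circuit voltage V_A - V_B (nothing connected across the terminals).
Nodal analysis, taking node 2 as the 0 V reference.
Source V1 fixes V_0 = 9 V.
KCL at each unknown node (sum of currents leaving = 0; resistances in Ω):
  Node 1: (V_1 - 9)/3.6 + (V_1 - 0)/5100 + (V_1 - V_3)/200 = 0
  Node 3: (V_3 - 9)/2000 + (V_3 - 0)/18 + (V_3 - V_1)/200 = 0
Collecting terms (coefficients in siemens):
  0.283·V_1 - 0.005·V_3 = 2.5
  0.06106·V_3 - 0.005·V_1 = 0.0045
Determinant D = (0.283)(0.06106) - (-0.005)(-0.005) = 0.01725
V_1 = [(2.5)(0.06106) - (-0.005)(0.0045)]/D = 8.849 V
V_3 = [(0.283)(0.0045) - (2.5)(-0.005)]/D = 0.7984 V
V_th = V_1 - V_3 = 8.849 - 0.7984 = 8.05 V
Step 2 — R_th: zero the source — replace V1 by a short circuit (node 2 merges into node 0) — and find the resistance seen between A (node 1) and B (node 3).
Reduce the network between node 1 (A) and node 3 (B) by series/parallel combination:
  Rp1 = R1 ‖ R2 (parallel, both between nodes 0 and 1) = 1/(1/3.6 + 1/5100) = 3.597 Ω
  Rp2 = R3 ‖ R4 (parallel, both between nodes 0 and 3) = 1/(1/2000 + 1/18) = 17.84 Ω
  Rs1 = Rp1 + Rp2 (series, joined only at node 0) = 3.597 + 17.84 = 21.44 Ω
  Rp3 = R5 ‖ Rs1 (parallel, both between nodes 1 and 3) = 1/(1/200 + 1/21.44) = 19.36 Ω
R_th = 19.36 Ω

Final answer: V_th = 8.05 V, R_th = 19.36 Ω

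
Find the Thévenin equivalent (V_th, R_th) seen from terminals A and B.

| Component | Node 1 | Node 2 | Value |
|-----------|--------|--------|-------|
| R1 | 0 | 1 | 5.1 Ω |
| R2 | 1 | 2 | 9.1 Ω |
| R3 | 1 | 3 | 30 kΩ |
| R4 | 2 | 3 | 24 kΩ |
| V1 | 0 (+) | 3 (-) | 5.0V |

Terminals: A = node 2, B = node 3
Step 1 — V_th is the open-circuit voltage V_A - V_B (nothing connected across the terminals).
Nodal analysis, taking node 3 as the 0 V reference.
Source V1 fixes V_0 = 5 V.
KCL at each unknown node (sum of currents leaving = 0; resistances in Ω):
  Node 1: (V_1 - 5)/5.1 + (V_1 - V_2)/9.1 + (V_1 - 0)/30000 = 0
  Node 2: (V_2 - V_1)/9.1 + (V_2 - 0)/24000 = 0
Collecting terms (coefficients in siemens):
  0.306·V_1 - 0.1099·V_2 = 0.9804
  0.1099·V_2 - 0.1099·V_1 = 0
Determinant D = (0.306)(0.1099) - (-0.1099)(-0.1099) = 0.02156
V_1 = [(0.9804)(0.1099) - (-0.1099)(0)]/D = 4.998 V
V_2 = [(0.306)(0) - (0.9804)(-0.1099)]/D = 4.996 V
V_th = V_2 - V_3 = 4.996 - 0 = 4.996 V
Step 2 — R_th: zero the source — replace V1 by a short circuit (node 3 merges into node 0) — and find the resistance seen between A (node 2) and B (node 0).
Reduce the network between node 2 (A) and node 0 (B) by series/parallel combination:
  Rp1 = R1 ‖ R3 (parallel, both between nodes 0 and 1) = 1/(1/5.1 + 1/30000) = 5.099 Ω
  Rs1 = R2 + Rp1 (series, joined only at node 1) = 9.1 + 5.099 = 14.2 Ω
  Rp2 = R4 ‖ Rs1 (parallel, both between nodes 0 and 2) = 1/(1/24000 + 1/14.2) = 14.19 Ω
R_th = 14.19 Ω

Final answer: V_th = 4.996 V, R_th = 14.19 Ω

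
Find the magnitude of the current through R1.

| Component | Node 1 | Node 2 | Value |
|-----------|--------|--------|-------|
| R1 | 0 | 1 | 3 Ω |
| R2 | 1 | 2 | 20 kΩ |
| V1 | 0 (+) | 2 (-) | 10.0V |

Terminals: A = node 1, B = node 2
Nodal analysis, taking node 2 as the 0 V reference.
Source V1 fixes V_0 = 10 V.
KCL at each unknown node (sum of currents leaving = 0; resistances in Ω):
  Node 1: (V_1 - 10)/3 + (V_1 - 0)/20000 = 0
Collecting terms: 0.3334 × V_1 = 3.333  =>  V_1 = 9.999 V
I_R1 = (V_0 - V_1)/R1 = (10 - 9.999)/3 = 0.0004999 A
|I_R1| = 0.0004999 A

Final answer: |I_R1| = 0.0004999 A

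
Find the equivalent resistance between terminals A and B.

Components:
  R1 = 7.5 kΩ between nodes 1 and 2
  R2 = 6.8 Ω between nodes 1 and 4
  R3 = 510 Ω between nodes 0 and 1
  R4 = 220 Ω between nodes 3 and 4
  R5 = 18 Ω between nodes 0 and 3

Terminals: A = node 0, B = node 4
Reduce the network between node 0 (A) and node 4 (B) by series/parallel combination:
  R1 touches the rest of the network only at node 1 (its other end, node 2, goes nowhere), so no current can flow through it — remove it.
  Rs1 = R3 + R2 (series, joined only at node 1) = 510 + 6.8 = 516.8 Ω
  Rs2 = R5 + R4 (series, joined only at node 3) = 18 + 220 = 238 Ω
  Rp1 = Rs1 ‖ Rs2 (parallel, both between nodes 0 and 4) = 1/(1/516.8 + 1/238) = 163 Ω
R_eq = 163 Ω

Final answer: 163 Ω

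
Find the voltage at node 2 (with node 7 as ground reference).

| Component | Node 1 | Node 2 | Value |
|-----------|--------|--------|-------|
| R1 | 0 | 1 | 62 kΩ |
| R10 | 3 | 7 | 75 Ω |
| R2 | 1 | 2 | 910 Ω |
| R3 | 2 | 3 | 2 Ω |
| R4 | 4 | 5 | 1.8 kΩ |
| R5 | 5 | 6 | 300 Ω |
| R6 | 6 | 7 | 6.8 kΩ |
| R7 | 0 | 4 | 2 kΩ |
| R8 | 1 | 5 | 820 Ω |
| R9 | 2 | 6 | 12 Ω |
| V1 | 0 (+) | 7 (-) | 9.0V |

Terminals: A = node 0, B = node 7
Nodal analysis, taking node 7 as the 0 V reference.
Source V1 fixes V_0 = 9 V.
KCL at each unknown node (sum of currents leaving = 0; resistances in Ω):
  Node 1: (V_1 - 9)/62000 + (V_1 - V_2)/910 + (V_1 - V_5)/820 = 0
  Node 2: (V_2 - V_1)/910 + (V_2 - V_3)/2 + (V_2 - V_6)/12 = 0
  Node 3: (V_3 - V_2)/2 + (V_3 - 0)/75 = 0
  Node 4: (V_4 - V_5)/1800 + (V_4 - 9)/2000 = 0
  Node 5: (V_5 - V_4)/1800 + (V_5 - V_6)/300 + (V_5 - V_1)/820 = 0
  Node 6: (V_6 - V_5)/300 + (V_6 - 0)/6800 + (V_6 - V_2)/12 = 0
Collecting terms (coefficients in siemens):
  0.002335·V_1 - 0.001099·V_2 - 0.00122·V_5 = 0.0001452
  0.5844·V_2 - 0.001099·V_1 - 0.5·V_3 - 0.08333·V_6 = 0
  0.5133·V_3 - 0.5·V_2 = 0
  0.001056·V_4 - 0.0005556·V_5 = 0.0045
  0.005108·V_5 - 0.00122·V_1 - 0.0005556·V_4 - 0.003333·V_6 = 0
  0.08681·V_6 - 0.08333·V_2 - 0.003333·V_5 = 0
Solving these 6 simultaneous equations (Gaussian elimination) gives:
  V_1 = 0.545 V, V_2 = 0.1751 V, V_3 = 0.1706 V, V_4 = 4.667 V
  V_5 = 0.7665 V, V_6 = 0.1975 V
The requested potential is V_2 = 0.1751 V.

Final answer: V_2 = 0.1751 V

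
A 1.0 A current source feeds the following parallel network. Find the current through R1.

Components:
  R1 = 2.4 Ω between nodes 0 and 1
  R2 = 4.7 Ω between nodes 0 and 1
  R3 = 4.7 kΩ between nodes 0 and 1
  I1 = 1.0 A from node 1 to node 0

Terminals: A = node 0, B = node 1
All resistors sit directly between nodes 0 and 1, so they are in parallel and share one voltage V; the full source current 1 A splits among them.
1/R_par = 1/2.4 + 1/4.7 + 1/4700 = 0.6296 S  =>  R_par = 1.588 Ω
V = I × R_par = 1 × 1.588 = 1.588 V
I_R1 = V/R1 = 1.588/2.4 = 0.6617 A

Final answer: 0.6617 A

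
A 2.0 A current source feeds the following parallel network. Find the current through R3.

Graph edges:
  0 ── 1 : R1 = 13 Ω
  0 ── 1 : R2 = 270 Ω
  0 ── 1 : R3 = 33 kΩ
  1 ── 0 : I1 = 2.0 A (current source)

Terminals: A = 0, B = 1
All resistors sit directly between nodes 0 and 1, so they are in parallel and share one voltage V; the full source current 2 A splits among them.
1/R_par = 1/13 + 1/270 + 1/33000 = 0.08066 S  =>  R_par = 12.4 Ω
V = I × R_par = 2 × 12.4 = 24.8 V
I_R3 = V/R3 = 24.8/33000 = 0.0007514 A

Final answer: 0.0007514 A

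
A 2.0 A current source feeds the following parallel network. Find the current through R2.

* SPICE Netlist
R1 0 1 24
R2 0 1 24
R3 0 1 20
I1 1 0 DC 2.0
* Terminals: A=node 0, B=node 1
All resistors sit directly between nodes 0 and 1, so they are in parallel and share one voltage V; the full source current 2 A splits among them.
1/R_par = 1/24 + 1/24 + 1/20 = 0.1333 S  =>  R_par = 7.5 Ω
V = I × R_par = 2 × 7.5 = 15 V
I_R2 = V/R2 = 15/24 = 0.625 A

Final answer: 0.625 A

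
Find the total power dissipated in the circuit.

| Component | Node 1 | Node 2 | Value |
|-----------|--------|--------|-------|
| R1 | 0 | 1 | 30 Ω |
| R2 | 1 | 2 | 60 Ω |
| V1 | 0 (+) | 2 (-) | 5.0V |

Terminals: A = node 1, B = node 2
Nodal analysis, taking node 2 as the 0 V reference.
Source V1 fixes V_0 = 5 V.
KCL at each unknown node (sum of currents leaving = 0; resistances in Ω):
  Node 1: (V_1 - 5)/30 + (V_1 - 0)/60 = 0
Collecting terms: 0.05 × V_1 = 0.1667  =>  V_1 = 3.333 V
Power in each resistor, P = (ΔV)²/R:
  P_R1 = (5 - 3.333)²/30 = 0.09259 W
  P_R2 = (3.333 - 0)²/60 = 0.1852 W
P_total = P_R1 + P_R2 = 0.2778 W

Final answer: 0.2778 W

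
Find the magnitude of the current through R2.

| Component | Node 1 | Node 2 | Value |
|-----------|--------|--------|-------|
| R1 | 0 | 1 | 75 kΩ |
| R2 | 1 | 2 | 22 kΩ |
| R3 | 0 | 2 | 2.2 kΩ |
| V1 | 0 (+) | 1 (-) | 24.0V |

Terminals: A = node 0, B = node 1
Nodal analysis, taking node 1 as the 0 V reference.
Source V1 fixes V_0 = 24 V.
KCL at each unknown node (sum of currents leaving = 0; resistances in Ω):
  Node 2: (V_2 - 0)/22000 + (V_2 - 24)/2200 = 0
Collecting terms: 0.0005 × V_2 = 0.01091  =>  V_2 = 21.82 V
I_R2 = (V_1 - V_2)/R2 = (0 - 21.82)/22000 = -0.0009917 A
|I_R2| = 0.0009917 A

Final answer: |I_R2| = 0.0009917 A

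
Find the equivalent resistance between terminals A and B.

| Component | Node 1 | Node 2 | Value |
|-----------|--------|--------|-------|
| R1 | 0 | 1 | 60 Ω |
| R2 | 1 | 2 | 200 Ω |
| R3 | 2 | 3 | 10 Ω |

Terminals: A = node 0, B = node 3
Reduce the network between node 0 (A) and node 3 (B) by series/parallel combination:
  Rs1 = R1 + R2 (series, joined only at node 1) = 60 + 200 = 260 Ω
  Rs2 = R3 + Rs1 (series, joined only at node 2) = 10 + 260 = 270 Ω
R_eq = 270 Ω

Final answer: 270 Ω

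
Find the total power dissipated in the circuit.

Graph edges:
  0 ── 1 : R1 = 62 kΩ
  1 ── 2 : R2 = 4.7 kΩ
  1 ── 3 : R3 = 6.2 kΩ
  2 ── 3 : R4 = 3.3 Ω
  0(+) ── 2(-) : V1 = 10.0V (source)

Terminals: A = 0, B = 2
Nodal analysis, taking node 2 as the 0 V reference.
Source V1 fixes V_0 = 10 V.
KCL at each unknown node (sum of currents leaving = 0; resistances in Ω):
  Node 1: (V_1 - 10)/62000 + (V_1 - 0)/4700 + (V_1 - V_3)/6200 = 0
  Node 3: (V_3 - V_1)/6200 + (V_3 - 0)/3.3 = 0
Collecting terms (coefficients in siemens):
  0.0003902·V_1 - 0.0001613·V_3 = 0.0001613
  0.3032·V_3 - 0.0001613·V_1 = 0
Determinant D = (0.0003902)(0.3032) - (-0.0001613)(-0.0001613) = 0.0001183
V_1 = [(0.0001613)(0.3032) - (-0.0001613)(0)]/D = 0.4135 V
V_3 = [(0.0003902)(0) - (0.0001613)(-0.0001613)]/D = 0.00022 V
Power in each resistor, P = (ΔV)²/R:
  P_R1 = (10 - 0.4135)²/62000 = 0.001482 W
  P_R2 = (0.4135 - 0)²/4700 = 0.00003637 W
  P_R3 = (0.4135 - 0.00022)²/6200 = 0.00002754 W
  P_R4 = (0 - 0.00022)²/3.3 = 0.00000001466 W
P_total = P_R1 + P_R2 + P_R3 + P_R4 = 0.001546 W

Final answer: 0.001546 W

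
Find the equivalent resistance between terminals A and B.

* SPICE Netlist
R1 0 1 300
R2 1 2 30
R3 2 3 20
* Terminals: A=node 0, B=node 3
Reduce the network between node 0 (A) and node 3 (B) by series/parallel combination:
  Rs1 = R1 + R2 (series, joined only at node 1) = 300 + 30 = 330 Ω
  Rs2 = R3 + Rs1 (series, joined only at node 2) = 20 + 330 = 350 Ω
R_eq = 350 Ω

Final answer: 350 Ω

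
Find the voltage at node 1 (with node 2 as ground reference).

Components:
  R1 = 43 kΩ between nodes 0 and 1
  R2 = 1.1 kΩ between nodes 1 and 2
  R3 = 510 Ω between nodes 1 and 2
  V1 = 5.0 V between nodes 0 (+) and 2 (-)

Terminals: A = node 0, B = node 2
Nodal analysis, taking node 2 as the 0 V reference.
Source V1 fixes V_0 = 5 V.
KCL at each unknown node (sum of currents leaving = 0; resistances in Ω):
  Node 1: (V_1 - 5)/43000 + (V_1 - 0)/1100 + (V_1 - 0)/510 = 0
Collecting terms: 0.002893 × V_1 = 0.0001163  =>  V_1 = 0.04019 V
The requested potential is V_1 = 0.04019 V.

Final answer: V_1 = 0.04019 V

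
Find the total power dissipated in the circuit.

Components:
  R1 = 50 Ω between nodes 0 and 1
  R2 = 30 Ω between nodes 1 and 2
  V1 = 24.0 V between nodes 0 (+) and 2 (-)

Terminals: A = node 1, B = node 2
Nodal analysis, taking node 2 as the 0 V reference.
Source V1 fixes V_0 = 24 V.
KCL at each unknown node (sum of currents leaving = 0; resistances in Ω):
  Node 1: (V_1 - 24)/50 + (V_1 - 0)/30 = 0
Collecting terms: 0.05333 × V_1 = 0.48  =>  V_1 = 9 V
Power in each resistor, P = (ΔV)²/R:
  P_R1 = (24 - 9)²/50 = 4.5 W
  P_R2 = (9 - 0)²/30 = 2.7 W
P_total = P_R1 + P_R2 = 7.2 W

Final answer: 7.2 W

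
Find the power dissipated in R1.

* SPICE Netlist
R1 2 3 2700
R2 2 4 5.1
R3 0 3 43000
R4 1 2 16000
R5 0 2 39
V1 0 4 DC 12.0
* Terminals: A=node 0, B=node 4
Nodal analysis, taking node 4 as the 0 V reference.
Source V1 fixes V_0 = 12 V.
KCL at each unknown node (sum of currents leaving = 0; resistances in Ω):
  Node 1: (V_1 - V_2)/16000 = 0
  Node 2: (V_2 - V_3)/2700 + (V_2 - 0)/5.1 + (V_2 - V_1)/16000 + (V_2 - 12)/39 = 0
  Node 3: (V_3 - V_2)/2700 + (V_3 - 12)/43000 = 0
Collecting terms (coefficients in siemens):
  0.0000625·V_1 - 0.0000625·V_2 = 0
  0.2222·V_2 - 0.0000625·V_1 - 0.0003704·V_3 = 0.3077
  0.0003936·V_3 - 0.0003704·V_2 = 0.0002791
Solving these 3 simultaneous equations (Gaussian elimination) gives:
  V_1 = 1.389 V, V_2 = 1.389 V, V_3 = 2.016 V
I_R1 = (V_2 - V_3)/R1 = (1.389 - 2.016)/2700 = -0.0002322 A
P_R1 = I_R1² × R1 = (-0.0002322)² × 2700 = 0.0001456 W

Final answer: 0.0001456 W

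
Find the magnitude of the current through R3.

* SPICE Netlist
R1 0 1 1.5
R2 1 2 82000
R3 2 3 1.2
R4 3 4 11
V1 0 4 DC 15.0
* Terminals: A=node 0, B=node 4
Nodal analysis, taking node 4 as the 0 V reference.
Source V1 fixes V_0 = 15 V.
KCL at each unknown node (sum of currents leaving = 0; resistances in Ω):
  Node 1: (V_1 - 15)/1.5 + (V_1 - V_2)/82000 = 0
  Node 2: (V_2 - V_1)/82000 + (V_2 - V_3)/1.2 = 0
  Node 3: (V_3 - V_2)/1.2 + (V_3 - 0)/11 = 0
Collecting terms (coefficients in siemens):
  0.6667·V_1 - 0.0000122·V_2 = 10
  0.8333·V_2 - 0.0000122·V_1 - 0.8333·V_3 = 0
  0.9242·V_3 - 0.8333·V_2 = 0
Solving these 3 simultaneous equations (Gaussian elimination) gives:
  V_1 = 15 V, V_2 = 0.002231 V, V_3 = 0.002012 V
I_R3 = (V_2 - V_3)/R3 = (0.002231 - 0.002012)/1.2 = 0.0001829 A
|I_R3| = 0.0001829 A

Final answer: |I_R3| = 0.0001829 A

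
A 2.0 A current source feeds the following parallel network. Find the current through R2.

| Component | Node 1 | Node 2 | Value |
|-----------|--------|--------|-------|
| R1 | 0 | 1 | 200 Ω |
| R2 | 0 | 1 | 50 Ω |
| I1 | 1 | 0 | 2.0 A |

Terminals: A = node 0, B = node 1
All resistors sit directly between nodes 0 and 1, so they are in parallel and share one voltage V; the full source current 2 A splits among them.
1/R_par = 1/200 + 1/50 = 0.025 S  =>  R_par = 40 Ω
V = I × R_par = 2 × 40 = 80 V
I_R2 = V/R2 = 80/50 = 1.6 A

Final answer: 1.6 A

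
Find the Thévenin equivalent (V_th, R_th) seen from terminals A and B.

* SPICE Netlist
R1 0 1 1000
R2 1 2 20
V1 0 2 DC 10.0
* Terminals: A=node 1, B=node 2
Step 1 — V_th is the open-circuit voltage V_A - V_B (nothing connected across the terminals).
Nodal analysis, taking node 2 as the 0 V reference.
Source V1 fixes V_0 = 10 V.
KCL at each unknown node (sum of currents leaving = 0; resistances in Ω):
  Node 1: (V_1 - 10)/1000 + (V_1 - 0)/20 = 0
Collecting terms: 0.051 × V_1 = 0.01  =>  V_1 = 0.1961 V
V_th = V_1 - V_2 = 0.1961 - 0 = 0.1961 V
Step 2 — R_th: zero the source — replace V1 by a short circuit (node 2 merges into node 0) — and find the resistance seen between A (node 1) and B (node 0).
Reduce the network between node 1 (A) and node 0 (B) by series/parallel combination:
  Rp1 = R1 ‖ R2 (parallel, both between nodes 0 and 1) = 1/(1/1000 + 1/20) = 19.61 Ω
R_th = 19.61 Ω

Final answer: V_th = 0.1961 V, R_th = 19.61 Ω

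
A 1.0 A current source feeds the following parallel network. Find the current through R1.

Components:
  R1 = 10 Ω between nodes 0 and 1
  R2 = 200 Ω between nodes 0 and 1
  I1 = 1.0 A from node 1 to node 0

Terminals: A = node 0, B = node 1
All resistors sit directly between nodes 0 and 1, so they are in parallel and share one voltage V; the full source current 1 A splits among them.
1/R_par = 1/10 + 1/200 = 0.105 S  =>  R_par = 9.524 Ω
V = I × R_par = 1 × 9.524 = 9.524 V
I_R1 = V/R1 = 9.524/10 = 0.9524 A

Final answer: 0.9524 A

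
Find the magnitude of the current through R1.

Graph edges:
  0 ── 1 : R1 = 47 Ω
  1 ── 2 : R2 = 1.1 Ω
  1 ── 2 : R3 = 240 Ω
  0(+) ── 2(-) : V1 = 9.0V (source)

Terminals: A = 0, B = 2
Nodal analysis, taking node 2 as the 0 V reference.
Source V1 fixes V_0 = 9 V.
KCL at each unknown node (sum of currents leaving = 0; resistances in Ω):
  Node 1: (V_1 - 9)/47 + (V_1 - 0)/1.1 + (V_1 - 0)/240 = 0
Collecting terms: 0.9345 × V_1 = 0.1915  =>  V_1 = 0.2049 V
I_R1 = (V_0 - V_1)/R1 = (9 - 0.2049)/47 = 0.1871 A
|I_R1| = 0.1871 A

Final answer: |I_R1| = 0.1871 A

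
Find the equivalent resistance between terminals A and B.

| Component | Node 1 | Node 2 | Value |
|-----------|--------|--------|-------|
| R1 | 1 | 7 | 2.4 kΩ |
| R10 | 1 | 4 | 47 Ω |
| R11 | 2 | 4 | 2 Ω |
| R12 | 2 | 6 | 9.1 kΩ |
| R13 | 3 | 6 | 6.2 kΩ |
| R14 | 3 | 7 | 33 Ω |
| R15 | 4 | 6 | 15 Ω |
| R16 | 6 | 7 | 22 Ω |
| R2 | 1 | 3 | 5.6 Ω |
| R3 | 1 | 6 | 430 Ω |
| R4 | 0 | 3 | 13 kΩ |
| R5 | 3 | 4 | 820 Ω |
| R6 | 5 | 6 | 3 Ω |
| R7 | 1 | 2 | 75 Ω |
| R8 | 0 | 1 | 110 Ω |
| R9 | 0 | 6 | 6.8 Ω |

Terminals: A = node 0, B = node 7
The network is not a plain series/parallel combination. Inject a 1 A test current into terminal A (node 0) and return it from terminal B (node 7); then R_eq = V_A / (1 A).
Nodal analysis, taking node 7 as the 0 V reference.
Current source I_test pushes 1 A into node 0 and draws it out of node 7.
KCL at each unknown node (sum of currents leaving = 0; resistances in Ω):
  Node 0: (V_0 - V_3)/13000 + (V_0 - V_1)/110 + (V_0 - V_6)/6.8 - 1 = 0
  Node 1: (V_1 - V_0)/110 + (V_1 - 0)/2400 + (V_1 - V_3)/5.6 + (V_1 - V_6)/430 + (V_1 - V_2)/75 + (V_1 - V_4)/47 = 0
  Node 2: (V_2 - V_1)/75 + (V_2 - V_4)/2 + (V_2 - V_6)/9100 = 0
  Node 3: (V_3 - V_0)/13000 + (V_3 - V_1)/5.6 + (V_3 - V_4)/820 + (V_3 - V_6)/6200 + (V_3 - 0)/33 = 0
  Node 4: (V_4 - V_1)/47 + (V_4 - V_2)/2 + (V_4 - V_3)/820 + (V_4 - V_6)/15 = 0
  Node 5: (V_5 - V_6)/3 = 0
  Node 6: (V_6 - V_0)/6.8 + (V_6 - V_1)/430 + (V_6 - V_2)/9100 + (V_6 - V_3)/6200 + (V_6 - V_4)/15 + (V_6 - V_5)/3 + (V_6 - 0)/22 = 0
Collecting terms (coefficients in siemens):
  0.1562·V_0 - 0.009091·V_1 - 0.00007692·V_3 - 0.1471·V_6 = 1
  0.225·V_1 - 0.009091·V_0 - 0.01333·V_2 - 0.1786·V_3 - 0.02128·V_4 - 0.002326·V_6 = 0
  0.5134·V_2 - 0.01333·V_1 - 0.5·V_4 - 0.0001099·V_6 = 0
  0.2103·V_3 - 0.00007692·V_0 - 0.1786·V_1 - 0.00122·V_4 - 0.0001613·V_6 = 0
  0.5892·V_4 - 0.02128·V_1 - 0.5·V_2 - 0.00122·V_3 - 0.06667·V_6 = 0
  0.3333·V_5 - 0.3333·V_6 = 0
  0.5951·V_6 - 0.1471·V_0 - 0.002326·V_1 - 0.0001099·V_2 - 0.0001613·V_3 - 0.06667·V_4 - 0.3333·V_5 = 0
Solving these 7 simultaneous equations (Gaussian elimination) gives:
  V_0 = 22.17 V, V_1 = 10.09 V, V_2 = 13.91 V, V_3 = 8.672 V
  V_4 = 14.02 V, V_5 = 16.13 V, V_6 = 16.13 V
R_eq = V_0 / 1 A = 22.17 Ω

Final answer: 22.17 Ω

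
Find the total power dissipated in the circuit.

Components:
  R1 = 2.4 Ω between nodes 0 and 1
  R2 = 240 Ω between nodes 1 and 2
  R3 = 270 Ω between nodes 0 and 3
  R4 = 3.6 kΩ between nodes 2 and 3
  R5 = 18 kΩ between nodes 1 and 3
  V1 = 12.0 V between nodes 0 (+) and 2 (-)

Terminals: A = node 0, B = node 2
Nodal analysis, taking node 2 as the 0 V reference.
Source V1 fixes V_0 = 12 V.
KCL at each unknown node (sum of currents leaving = 0; resistances in Ω):
  Node 1: (V_1 - 12)/2.4 + (V_1 - 0)/240 + (V_1 - V_3)/18000 = 0
  Node 3: (V_3 - 12)/270 + (V_3 - 0)/3600 + (V_3 - V_1)/18000 = 0
Collecting terms (coefficients in siemens):
  0.4209·V_1 - 0.00005556·V_3 = 5
  0.004037·V_3 - 0.00005556·V_1 = 0.04444
Determinant D = (0.4209)(0.004037) - (-0.00005556)(-0.00005556) = 0.001699
V_1 = [(5)(0.004037) - (-0.00005556)(0.04444)]/D = 11.88 V
V_3 = [(0.4209)(0.04444) - (5)(-0.00005556)]/D = 11.17 V
Power in each resistor, P = (ΔV)²/R:
  P_R1 = (12 - 11.88)²/2.4 = 0.005891 W
  P_R2 = (11.88 - 0)²/240 = 0.5882 W
  P_R3 = (12 - 11.17)²/270 = 0.002535 W
  P_R4 = (0 - 11.17)²/3600 = 0.03467 W
  P_R5 = (11.88 - 11.17)²/18000 = 0.00002788 W
P_total = P_R1 + P_R2 + P_R3 + P_R4 + P_R5 = 0.6313 W

Final answer: 0.6313 W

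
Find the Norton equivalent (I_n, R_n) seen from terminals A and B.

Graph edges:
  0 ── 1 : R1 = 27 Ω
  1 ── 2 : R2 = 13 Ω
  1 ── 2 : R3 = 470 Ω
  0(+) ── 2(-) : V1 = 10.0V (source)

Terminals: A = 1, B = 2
Find the Thévenin equivalent first; then I_n = V_th/R_th and R_n = R_th.
Step 1 — V_th is the open-circuit voltage V_A - V_B (nothing connected across the terminals).
Nodal analysis, taking node 2 as the 0 V reference.
Source V1 fixes V_0 = 10 V.
KCL at each unknown node (sum of currents leaving = 0; resistances in Ω):
  Node 1: (V_1 - 10)/27 + (V_1 - 0)/13 + (V_1 - 0)/470 = 0
Collecting terms: 0.1161 × V_1 = 0.3704  =>  V_1 = 3.19 V
V_th = V_1 - V_2 = 3.19 - 0 = 3.19 V
Step 2 — R_th: zero the source — replace V1 by a short circuit (node 2 merges into node 0) — and find the resistance seen between A (node 1) and B (node 0).
Reduce the network between node 1 (A) and node 0 (B) by series/parallel combination:
  Rp1 = R1 ‖ R2 ‖ R3 (parallel, all between nodes 0 and 1) = 1/(1/27 + 1/13 + 1/470) = 8.614 Ω
R_th = 8.614 Ω
I_n = V_th/R_th = 3.19/8.614 = 0.3704 A, and R_n = R_th = 8.614 Ω

Final answer: I_n = 0.3704 A, R_n = 8.614 Ω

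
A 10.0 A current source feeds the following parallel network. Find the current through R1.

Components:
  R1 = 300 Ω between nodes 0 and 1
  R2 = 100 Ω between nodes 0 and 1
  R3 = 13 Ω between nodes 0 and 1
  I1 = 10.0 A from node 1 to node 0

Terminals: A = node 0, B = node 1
All resistors sit directly between nodes 0 and 1, so they are in parallel and share one voltage V; the full source current 10 A splits among them.
1/R_par = 1/300 + 1/100 + 1/13 = 0.09026 S  =>  R_par = 11.08 Ω
V = I × R_par = 10 × 11.08 = 110.8 V
I_R1 = V/R1 = 110.8/300 = 0.3693 A

Final answer: 0.3693 A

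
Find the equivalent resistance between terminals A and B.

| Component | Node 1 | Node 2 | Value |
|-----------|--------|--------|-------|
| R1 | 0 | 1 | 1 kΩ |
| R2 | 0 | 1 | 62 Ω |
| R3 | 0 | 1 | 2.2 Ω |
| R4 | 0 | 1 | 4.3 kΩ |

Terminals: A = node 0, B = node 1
Reduce the network between node 0 (A) and node 1 (B) by series/parallel combination:
  Rp1 = R1 ‖ R2 ‖ R3 ‖ R4 (parallel, all between nodes 0 and 1) = 1/(1/1000 + 1/62 + 1/2.2 + 1/4300) = 2.119 Ω
R_eq = 2.119 Ω

Final answer: 2.119 Ω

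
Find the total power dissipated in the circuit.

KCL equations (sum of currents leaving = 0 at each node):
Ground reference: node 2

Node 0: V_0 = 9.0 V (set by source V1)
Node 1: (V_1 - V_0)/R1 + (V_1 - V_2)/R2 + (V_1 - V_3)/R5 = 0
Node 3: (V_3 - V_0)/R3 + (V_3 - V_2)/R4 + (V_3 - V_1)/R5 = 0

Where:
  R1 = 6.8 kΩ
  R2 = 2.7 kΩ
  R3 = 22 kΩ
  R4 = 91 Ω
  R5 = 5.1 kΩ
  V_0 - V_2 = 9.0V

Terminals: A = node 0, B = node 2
Nodal analysis, taking node 2 as the 0 V reference.
Source V1 fixes V_0 = 9 V.
KCL at each unknown node (sum of currents leaving = 0; resistances in Ω):
  Node 1: (V_1 - 9)/6800 + (V_1 - 0)/2700 + (V_1 - V_3)/5100 = 0
  Node 3: (V_3 - 9)/22000 + (V_3 - 0)/91 + (V_3 - V_1)/5100 = 0
Collecting terms (coefficients in siemens):
  0.0007135·V_1 - 0.0001961·V_3 = 0.001324
  0.01123·V_3 - 0.0001961·V_1 = 0.0004091
Determinant D = (0.0007135)(0.01123) - (-0.0001961)(-0.0001961) = 0.000007975
V_1 = [(0.001324)(0.01123) - (-0.0001961)(0.0004091)]/D = 1.874 V
V_3 = [(0.0007135)(0.0004091) - (0.001324)(-0.0001961)]/D = 0.06914 V
Power in each resistor, P = (ΔV)²/R:
  P_R1 = (9 - 1.874)²/6800 = 0.007468 W
  P_R2 = (1.874 - 0)²/2700 = 0.001301 W
  P_R3 = (9 - 0.06914)²/22000 = 0.003625 W
  P_R4 = (0 - 0.06914)²/91 = 0.00005254 W
  P_R5 = (1.874 - 0.06914)²/5100 = 0.0006387 W
P_total = P_R1 + P_R2 + P_R3 + P_R4 + P_R5 = 0.01309 W

Final answer: 0.01309 W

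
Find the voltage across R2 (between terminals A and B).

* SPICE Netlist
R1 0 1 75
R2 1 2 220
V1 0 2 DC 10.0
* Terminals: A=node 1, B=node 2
R1 and R2 are in series across V1 (node 0 → node 1 → node 2), and the output A–B is taken across R2, so this is a voltage divider.
Series current: I = V1/(R1 + R2) = 10/(75 + 220) = 10/295 = 0.0339 A
V_R2 = I × R2 = V1 × R2/(R1 + R2) = 10 × 220/295 = 7.458 V

Final answer: 7.458 V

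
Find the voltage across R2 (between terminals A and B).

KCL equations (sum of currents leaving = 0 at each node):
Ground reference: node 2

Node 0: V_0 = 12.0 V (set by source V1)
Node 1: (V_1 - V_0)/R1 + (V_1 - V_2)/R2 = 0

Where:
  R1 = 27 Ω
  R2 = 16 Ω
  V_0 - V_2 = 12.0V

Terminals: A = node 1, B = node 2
R1 and R2 are in series across V1 (node 0 → node 1 → node 2), and the output A–B is taken across R2, so this is a voltage divider.
Series current: I = V1/(R1 + R2) = 12/(27 + 16) = 12/43 = 0.2791 A
V_R2 = I × R2 = V1 × R2/(R1 + R2) = 12 × 16/43 = 4.465 V

Final answer: 4.465 V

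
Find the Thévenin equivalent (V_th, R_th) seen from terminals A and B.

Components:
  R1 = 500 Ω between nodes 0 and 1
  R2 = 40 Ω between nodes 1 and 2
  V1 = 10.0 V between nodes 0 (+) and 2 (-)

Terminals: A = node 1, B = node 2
Step 1 — V_th is the open-circuit voltage V_A - V_B (nothing connected across the terminals).
Nodal analysis, taking node 2 as the 0 V reference.
Source V1 fixes V_0 = 10 V.
KCL at each unknown node (sum of currents leaving = 0; resistances in Ω):
  Node 1: (V_1 - 10)/500 + (V_1 - 0)/40 = 0
Collecting terms: 0.027 × V_1 = 0.02  =>  V_1 = 0.7407 V
V_th = V_1 - V_2 = 0.7407 - 0 = 0.7407 V
Step 2 — R_th: zero the source — replace V1 by a short circuit (node 2 merges into node 0) — and find the resistance seen between A (node 1) and B (node 0).
Reduce the network between node 1 (A) and node 0 (B) by series/parallel combination:
  Rp1 = R1 ‖ R2 (parallel, both between nodes 0 and 1) = 1/(1/500 + 1/40) = 37.04 Ω
R_th = 37.04 Ω

Final answer: V_th = 0.7407 V, R_th = 37.04 Ω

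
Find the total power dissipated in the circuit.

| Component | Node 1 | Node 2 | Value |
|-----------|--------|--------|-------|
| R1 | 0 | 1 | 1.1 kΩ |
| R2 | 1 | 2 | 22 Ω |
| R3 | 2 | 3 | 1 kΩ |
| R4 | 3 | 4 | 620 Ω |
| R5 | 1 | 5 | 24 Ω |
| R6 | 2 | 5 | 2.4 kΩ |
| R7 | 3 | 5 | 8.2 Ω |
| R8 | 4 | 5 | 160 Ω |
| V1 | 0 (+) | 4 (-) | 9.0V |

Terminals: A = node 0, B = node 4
Nodal analysis, taking node 4 as the 0 V reference.
Source V1 fixes V_0 = 9 V.
KCL at each unknown node (sum of currents leaving = 0; resistances in Ω):
  Node 1: (V_1 - 9)/1100 + (V_1 - V_2)/22 + (V_1 - V_5)/24 = 0
  Node 2: (V_2 - V_1)/22 + (V_2 - V_3)/1000 + (V_2 - V_5)/2400 = 0
  Node 3: (V_3 - V_2)/1000 + (V_3 - 0)/620 + (V_3 - V_5)/8.2 = 0
  Node 5: (V_5 - V_1)/24 + (V_5 - V_2)/2400 + (V_5 - V_3)/8.2 + (V_5 - 0)/160 = 0
Collecting terms (coefficients in siemens):
  0.08803·V_1 - 0.04545·V_2 - 0.04167·V_5 = 0.008182
  0.04687·V_2 - 0.04545·V_1 - 0.001·V_3 - 0.0004167·V_5 = 0
  0.1246·V_3 - 0.001·V_2 - 0.122·V_5 = 0
  0.1703·V_5 - 0.04167·V_1 - 0.0004167·V_2 - 0.122·V_3 = 0
Solving these 4 simultaneous equations (Gaussian elimination) gives:
  V_1 = 1.084 V, V_2 = 1.079 V, V_3 = 0.9068 V, V_5 = 0.9174 V
Power in each resistor, P = (ΔV)²/R:
  P_R1 = (9 - 1.084)²/1100 = 0.05696 W
  P_R2 = (1.084 - 1.079)²/22 = 0.000001263 W
  P_R3 = (1.079 - 0.9068)²/1000 = 0.00002967 W
  P_R4 = (0.9068 - 0)²/620 = 0.001326 W
  P_R5 = (1.084 - 0.9174)²/24 = 0.001161 W
  P_R6 = (1.079 - 0.9174)²/2400 = 0.00001089 W
  P_R7 = (0.9068 - 0.9174)²/8.2 = 0.00001365 W
  P_R8 = (0 - 0.9174)²/160 = 0.00526 W
P_total = P_R1 + P_R2 + P_R3 + P_R4 + P_R5 + P_R6 + P_R7 + P_R8 = 0.06476 W

Final answer: 0.06476 W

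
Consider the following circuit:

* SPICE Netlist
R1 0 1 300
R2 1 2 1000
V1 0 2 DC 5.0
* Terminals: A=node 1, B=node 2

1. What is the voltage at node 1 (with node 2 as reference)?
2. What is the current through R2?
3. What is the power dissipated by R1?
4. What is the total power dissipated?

Nodal analysis, taking node 2 as the 0 V reference.
Source V1 fixes V_0 = 5 V.
KCL at each unknown node (sum of currents leaving = 0; resistances in Ω):
  Node 1: (V_1 - 5)/300 + (V_1 - 0)/1000 = 0
Collecting terms: 0.004333 × V_1 = 0.01667  =>  V_1 = 3.846 V
Part 1:
  Read off the nodal solution: V_1 = 3.846 V
Part 2:
  I_R2 = (V_1 - V_2)/R2 = (3.846 - 0)/1000 = 0.003846 A
  Magnitude: I_R2 = 0.003846 A
Part 3:
  I_R1 = (V_0 - V_1)/R1 = (5 - 3.846)/300 = 0.003846 A
  P_R1 = I_R1² × R1 = (0.003846)² × 300 = 0.004438 W
Part 4:
  Power in each resistor, P = (ΔV)²/R:
    P_R1 = (5 - 3.846)²/300 = 0.004438 W
    P_R2 = (3.846 - 0)²/1000 = 0.01479 W
  P_total = P_R1 + P_R2 = 0.01923 W

Final answers:
1. V_1 = 3.846 V
2. I_R2 = 0.003846 A
3. P_R1 = 0.004438 W
4. P_total = 0.01923 W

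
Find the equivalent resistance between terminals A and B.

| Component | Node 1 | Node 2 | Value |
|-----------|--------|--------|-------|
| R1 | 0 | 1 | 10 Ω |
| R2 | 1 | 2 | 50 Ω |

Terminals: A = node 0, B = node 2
Reduce the network between node 0 (A) and node 2 (B) by series/parallel combination:
  Rs1 = R1 + R2 (series, joined only at node 1) = 10 + 50 = 60 Ω
R_eq = 60 Ω

Final answer: 60 Ω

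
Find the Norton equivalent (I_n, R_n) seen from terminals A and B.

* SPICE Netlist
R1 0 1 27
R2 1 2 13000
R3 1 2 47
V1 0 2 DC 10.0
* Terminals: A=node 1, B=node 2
Find the Thévenin equivalent first; then I_n = V_th/R_th and R_n = R_th.
Step 1 — V_th is the open-circuit voltage V_A - V_B (nothing connected across the terminals).
Nodal analysis, taking node 2 as the 0 V reference.
Source V1 fixes V_0 = 10 V.
KCL at each unknown node (sum of currents leaving = 0; resistances in Ω):
  Node 1: (V_1 - 10)/27 + (V_1 - 0)/13000 + (V_1 - 0)/47 = 0
Collecting terms: 0.05839 × V_1 = 0.3704  =>  V_1 = 6.343 V
V_th = V_1 - V_2 = 6.343 - 0 = 6.343 V
Step 2 — R_th: zero the source — replace V1 by a short circuit (node 2 merges into node 0) — and find the resistance seen between A (node 1) and B (node 0).
Reduce the network between node 1 (A) and node 0 (B) by series/parallel combination:
  Rp1 = R1 ‖ R2 ‖ R3 (parallel, all between nodes 0 and 1) = 1/(1/27 + 1/13000 + 1/47) = 17.13 Ω
R_th = 17.13 Ω
I_n = V_th/R_th = 6.343/17.13 = 0.3704 A, and R_n = R_th = 17.13 Ω

Final answer: I_n = 0.3704 A, R_n = 17.13 Ω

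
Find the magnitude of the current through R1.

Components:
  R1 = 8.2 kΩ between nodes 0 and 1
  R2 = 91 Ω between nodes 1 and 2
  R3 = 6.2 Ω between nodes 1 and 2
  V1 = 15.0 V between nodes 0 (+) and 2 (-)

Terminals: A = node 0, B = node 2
Nodal analysis, taking node 2 as the 0 V reference.
Source V1 fixes V_0 = 15 V.
KCL at each unknown node (sum of currents leaving = 0; resistances in Ω):
  Node 1: (V_1 - 15)/8200 + (V_1 - 0)/91 + (V_1 - 0)/6.2 = 0
Collecting terms: 0.1724 × V_1 = 0.001829  =>  V_1 = 0.01061 V
I_R1 = (V_0 - V_1)/R1 = (15 - 0.01061)/8200 = 0.001828 A
|I_R1| = 0.001828 A

Final answer: |I_R1| = 0.001828 A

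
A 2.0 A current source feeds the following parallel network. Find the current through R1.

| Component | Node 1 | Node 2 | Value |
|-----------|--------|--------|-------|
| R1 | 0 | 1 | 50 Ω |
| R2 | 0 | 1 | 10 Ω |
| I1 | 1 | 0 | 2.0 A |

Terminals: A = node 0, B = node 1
All resistors sit directly between nodes 0 and 1, so they are in parallel and share one voltage V; the full source current 2 A splits among them.
1/R_par = 1/50 + 1/10 = 0.12 S  =>  R_par = 8.333 Ω
V = I × R_par = 2 × 8.333 = 16.67 V
I_R1 = V/R1 = 16.67/50 = 0.3333 A

Final answer: 0.3333 A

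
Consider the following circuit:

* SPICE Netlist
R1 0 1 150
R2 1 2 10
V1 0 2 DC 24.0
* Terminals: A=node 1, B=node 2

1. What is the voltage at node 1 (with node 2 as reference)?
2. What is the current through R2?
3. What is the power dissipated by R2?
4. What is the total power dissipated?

Nodal analysis, taking node 2 as the 0 V reference.
Source V1 fixes V_0 = 24 V.
KCL at each unknown node (sum of currents leaving = 0; resistances in Ω):
  Node 1: (V_1 - 24)/150 + (V_1 - 0)/10 = 0
Collecting terms: 0.1067 × V_1 = 0.16  =>  V_1 = 1.5 V
Part 1:
  Read off the nodal solution: V_1 = 1.5 V
Part 2:
  I_R2 = (V_1 - V_2)/R2 = (1.5 - 0)/10 = 0.15 A
  Magnitude: I_R2 = 0.15 A
Part 3:
  I_R2 = (V_1 - V_2)/R2 = (1.5 - 0)/10 = 0.15 A
  P_R2 = I_R2² × R2 = (0.15)² × 10 = 0.225 W
Part 4:
  Power in each resistor, P = (ΔV)²/R:
    P_R1 = (24 - 1.5)²/150 = 3.375 W
    P_R2 = (1.5 - 0)²/10 = 0.225 W
  P_total = P_R1 + P_R2 = 3.6 W

Final answers:
1. V_1 = 1.5 V
2. I_R2 = 0.15 A
3. P_R2 = 0.225 W
4. P_total = 3.6 W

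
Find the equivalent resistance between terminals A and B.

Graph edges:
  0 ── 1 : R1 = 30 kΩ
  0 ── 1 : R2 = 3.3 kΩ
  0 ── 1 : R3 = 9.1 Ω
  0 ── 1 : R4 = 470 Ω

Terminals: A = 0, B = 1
Reduce the network between node 0 (A) and node 1 (B) by series/parallel combination:
  Rp1 = R1 ‖ R2 ‖ R3 ‖ R4 (parallel, all between nodes 0 and 1) = 1/(1/30000 + 1/3300 + 1/9.1 + 1/470) = 8.9 Ω
R_eq = 8.9 Ω

Final answer: 8.9 Ω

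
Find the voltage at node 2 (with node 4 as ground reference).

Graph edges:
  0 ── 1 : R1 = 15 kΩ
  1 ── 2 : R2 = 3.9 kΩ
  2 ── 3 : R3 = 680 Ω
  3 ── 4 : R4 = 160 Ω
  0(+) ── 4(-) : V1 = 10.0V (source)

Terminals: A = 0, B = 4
Nodal analysis, taking node 4 as the 0 V reference.
Source V1 fixes V_0 = 10 V.
KCL at each unknown node (sum of currents leaving = 0; resistances in Ω):
  Node 1: (V_1 - 10)/15000 + (V_1 - V_2)/3900 = 0
  Node 2: (V_2 - V_1)/3900 + (V_2 - V_3)/680 = 0
  Node 3: (V_3 - V_2)/680 + (V_3 - 0)/160 = 0
Collecting terms (coefficients in siemens):
  0.0003231·V_1 - 0.0002564·V_2 = 0.0006667
  0.001727·V_2 - 0.0002564·V_1 - 0.001471·V_3 = 0
  0.007721·V_3 - 0.001471·V_2 = 0
Solving these 3 simultaneous equations (Gaussian elimination) gives:
  V_1 = 2.401 V, V_2 = 0.4255 V, V_3 = 0.08105 V
The requested potential is V_2 = 0.4255 V.

Final answer: V_2 = 0.4255 V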